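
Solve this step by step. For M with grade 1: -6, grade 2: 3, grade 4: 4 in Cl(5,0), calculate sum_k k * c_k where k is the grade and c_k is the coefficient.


Grade-weighted sum = sum of grade_k * coefficient_k
1*(-6) = -6
2*3 = 6
4*4 = 16
Total = -6 + 6 + 16 = 16


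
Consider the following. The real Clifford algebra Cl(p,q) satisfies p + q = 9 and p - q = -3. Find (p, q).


We need p + q = 9 and p - q = -3.
Adding: 2p = 9 + (-3) = 6, so p = 3.
Then q = 9 - 3 = 6.
(p, q) = (3, 6)


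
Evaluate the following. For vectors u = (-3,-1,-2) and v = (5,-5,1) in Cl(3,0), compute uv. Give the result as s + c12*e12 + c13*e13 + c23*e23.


In Cl(3,0): e_i^2 = 1, e_ie_j = -e_je_i for i != j.
Scalar part = u . v = (-3)*5 + (-1)*(-5) + (-2)*1
= -15 + 5 + (-2) = -12
e12 coeff = (-3)*(-5) - (-1)*5 = 15 - (-5) = 20
e13 coeff = (-3)*1 - (-2)*5 = -3 - (-10) = 7
e23 coeff = (-1)*1 - (-2)*(-5) = -1 - 10 = -11
uv = -12 + 20*e12 + 7*e13 - 11*e23


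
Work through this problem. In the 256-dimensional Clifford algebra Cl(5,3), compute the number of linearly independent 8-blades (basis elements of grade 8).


Number of grade-k basis blades in Cl(p,q) with n = p + q is C(n, k).
n = 5 + 3 = 8
C(8, 8) = 8! / (8! * 0!)
= 40320 / (40320 * 1)
= 1


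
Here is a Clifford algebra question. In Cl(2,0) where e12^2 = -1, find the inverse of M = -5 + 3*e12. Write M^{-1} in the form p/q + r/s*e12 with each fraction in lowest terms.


M = -5 + 3*e12, where e12^2 = -1.
Since M commutes with its reverse ~M = a - b*e12, M * ~M = a^2 - b^2*e12^2 = a^2 + b^2.
So M^{-1} = ~M / (a^2 + b^2) = (a - b*e12)/(a^2 + b^2).
a^2 + b^2 = 25 + 9 = 34
Scalar part = -5/34 = -5/34
Bivector coeff = -3/34 = -3/34
M^{-1} = -5/34 - 3/34*e12


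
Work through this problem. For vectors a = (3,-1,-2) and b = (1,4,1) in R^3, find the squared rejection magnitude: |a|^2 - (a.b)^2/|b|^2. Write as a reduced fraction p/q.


|a|^2 = 3^2 + (-1)^2 + (-2)^2 = 14
|b|^2 = 1^2 + 4^2 + 1^2 = 18
a . b = 3*1 + (-1)*4 + (-2)*1 = -3
(a.b)^2 = (-3)^2 = 9
|rej|^2 = 14 - 9/18
= (252 - 9)/18
= 243/18
In lowest terms: 27/2


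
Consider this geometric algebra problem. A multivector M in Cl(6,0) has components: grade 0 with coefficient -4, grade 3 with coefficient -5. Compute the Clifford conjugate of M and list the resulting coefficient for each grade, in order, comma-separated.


Clifford conjugate sign for grade k: (-1)^(k(k+1)/2)
Grade 0: (-1)^(0*1/2) = (-1)^0 = 1, coeff -4 -> -4
Grade 3: (-1)^(3*4/2) = (-1)^6 = 1, coeff -5 -> -5
Conjugated coefficients: -4, -5


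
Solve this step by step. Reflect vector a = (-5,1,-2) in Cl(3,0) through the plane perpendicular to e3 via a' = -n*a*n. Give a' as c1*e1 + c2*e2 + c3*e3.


Reflection formula: a' = -n*a*n, with n = e3 (unit vector, n^2 = 1).
For reflection through hyperplane perp to e3:
The component along e3 flips sign, others stay.
a = (-5, 1, -2)
a' = (-5, 1, 2)
a' = -5*e1 + 1*e2 + 2*e3


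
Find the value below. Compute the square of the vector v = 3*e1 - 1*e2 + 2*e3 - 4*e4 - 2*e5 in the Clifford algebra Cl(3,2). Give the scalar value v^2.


v^2 = sum of c_i^2 * e_i^2
Positive signature terms (e_i^2 = +1): 3^2 + (-1)^2 + 2^2 = 14
Negative signature terms (e_j^2 = -1): (-4)^2 + (-2)^2 = 20
v^2 = 14 - 20 = -6


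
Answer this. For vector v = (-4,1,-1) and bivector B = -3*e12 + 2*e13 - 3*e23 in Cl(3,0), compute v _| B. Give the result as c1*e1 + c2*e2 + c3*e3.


Left contraction v _| B = <vB>_1 (grade-1 part of the geometric product vB).
Using e1_|e12 = e2, e2_|e12 = -e1, e1_|e13 = e3, e3_|e13 = -e1, e2_|e23 = e3, e3_|e23 = -e2:
e1 coeff: -v2*b12 - v3*b13 = -(1)*(-3) - (-1)*(2) = 5
e2 coeff: v1*b12 - v3*b23 = (-4)*(-3) - (-1)*(-3) = 9
e3 coeff: v1*b13 + v2*b23 = (-4)*(2) + (1)*(-3) = -11
v _| B = 5*e1 + 9*e2 - 11*e3


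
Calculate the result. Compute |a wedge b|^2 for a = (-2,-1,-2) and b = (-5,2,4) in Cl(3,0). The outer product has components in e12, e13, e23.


a wedge b = (a1*b2 - a2*b1)*e12 + (a1*b3 - a3*b1)*e13 + (a2*b3 - a3*b2)*e23
e12 coeff: (-2)*2 - (-1)*(-5) = -4 - 5 = -9
e13 coeff: (-2)*4 - (-2)*(-5) = -8 - 10 = -18
e23 coeff: (-1)*4 - (-2)*2 = -4 - (-4) = 0
|a wedge b|^2 = (-9)^2 + (-18)^2 + 0^2
= 81 + 324 + 0
= 405


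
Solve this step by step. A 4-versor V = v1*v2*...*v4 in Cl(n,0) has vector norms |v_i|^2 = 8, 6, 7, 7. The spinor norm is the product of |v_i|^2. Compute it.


Spinor norm N(V) = |v1|^2 * |v2|^2 * ... * |v4|^2
= 8 * 6 * 7 * 7
Running product: 8, 48, 336, 2352
N(V) = 2352


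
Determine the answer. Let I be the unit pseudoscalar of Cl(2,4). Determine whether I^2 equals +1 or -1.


The pseudoscalar I = e1...e_n (product of all n generators) of Cl(p,q) satisfies I^2 = (-1)^(q + n(n-1)/2).
p = 2, q = 4, n = p + q = 6
n(n-1)/2 = 6 * 5 / 2 = 15
Exponent = q + n(n-1)/2 = 4 + 15 = 19
I^2 = (-1)^19 = -1


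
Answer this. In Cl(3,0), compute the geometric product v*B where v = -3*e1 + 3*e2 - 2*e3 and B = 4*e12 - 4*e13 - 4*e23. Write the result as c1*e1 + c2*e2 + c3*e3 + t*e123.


vB has grade-1 (vector) and grade-3 (trivector) parts: vB = (v _| B) + (v ^ B).
Vector part <vB>_1:
  e1: -v2*b12 - v3*b13 = -(3)*(4) - (-2)*(-4) = -20
  e2: v1*b12 - v3*b23 = (-3)*(4) - (-2)*(-4) = -20
  e3: v1*b13 + v2*b23 = (-3)*(-4) + (3)*(-4) = 0
Trivector part <vB>_3:
  e123: v1*b23 - v2*b13 + v3*b12 = (-3)*(-4) - (3)*(-4) + (-2)*(4) = 16
vB = -20*e1 - 20*e2 + 0*e3 + 16*e123


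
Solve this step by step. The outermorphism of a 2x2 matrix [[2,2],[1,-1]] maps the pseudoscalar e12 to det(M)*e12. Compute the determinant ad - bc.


The outermorphism of a linear map f sends e1^e2 to f(e1)^f(e2).
f(e1) = 2*e1 + 1*e2
f(e2) = 2*e1 - 1*e2
f(e1) ^ f(e2) = (2*e1 + 1*e2) ^ (2*e1 - 1*e2)
= 2*(-1)*e12 + 1*2*e21
= (-2 - 2)*e12
= -4*e12
Coefficient = -4


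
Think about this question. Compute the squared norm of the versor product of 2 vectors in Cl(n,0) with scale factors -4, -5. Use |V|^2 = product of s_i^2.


Each vector v_i has |v_i|^2 = s_i^2
Squared scales: (-4)^2 = 16, (-5)^2 = 25
|V|^2 = 16 * 25
= 400


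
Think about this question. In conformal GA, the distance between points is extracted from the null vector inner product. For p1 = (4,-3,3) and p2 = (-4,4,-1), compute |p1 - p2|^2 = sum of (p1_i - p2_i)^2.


p1 - p2 = (8, -7, 4)
|p1 - p2|^2 = 8^2 + (-7)^2 + 4^2
= 64 + 49 + 16
= 129


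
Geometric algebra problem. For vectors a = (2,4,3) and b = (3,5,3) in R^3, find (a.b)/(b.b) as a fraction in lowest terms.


Projection coefficient = (a . b) / (b . b)
a . b = 2*3 + 4*5 + 3*3
= 6 + 20 + 9 = 35
b . b = 3^2 + 5^2 + 3^2
= 9 + 25 + 9 = 43
Coefficient = 35/43
In lowest terms: 35/43


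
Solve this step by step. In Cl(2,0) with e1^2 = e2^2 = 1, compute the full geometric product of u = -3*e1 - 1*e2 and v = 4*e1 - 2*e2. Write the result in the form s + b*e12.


Expand: (-3*e1 - 1*e2)(4*e1 - 2*e2)
= (-3)*4*e1e1 + (-3)*(-2)*e1e2 + (-1)*4*e2e1 + (-1)*(-2)*e2e2
Using e1^2 = e2^2 = 1, e2e1 = -e1e2:
Scalar part s = (-3)*4 + (-1)*(-2) = -12 + 2 = -10
Bivector part b = (-3)*(-2) - (-1)*4 = 6 - (-4) = 10
uv = -10 + 10*e12


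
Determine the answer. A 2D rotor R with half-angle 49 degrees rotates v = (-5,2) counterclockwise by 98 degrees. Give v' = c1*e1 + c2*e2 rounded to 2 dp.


Rotor R = cos(49deg) - sin(49deg)*e12
Rotation angle theta = 2 * 49 = 98 degrees
v' = R*v*~R rotates v by theta.
cos(98deg) = -0.1392, sin(98deg) = 0.9903
v'_1 = -5*cos(98deg) - 2*sin(98deg)
= -5*(-0.1392) - 2*0.9903
= -1.28
v'_2 = -5*sin(98deg) + 2*cos(98deg)
= -5*0.9903 + 2*(-0.1392)
= -5.23
v' = -1.28*e1 - 5.23*e2


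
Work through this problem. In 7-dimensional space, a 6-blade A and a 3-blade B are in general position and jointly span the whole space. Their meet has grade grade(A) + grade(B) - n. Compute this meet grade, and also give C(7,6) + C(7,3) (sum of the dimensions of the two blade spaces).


Meet grade = grade(A) + grade(B) - n
= 6 + 3 - 7 = 2
C(7,6) = 7
C(7,3) = 35
dim_A + dim_B = 7 + 35 = 42


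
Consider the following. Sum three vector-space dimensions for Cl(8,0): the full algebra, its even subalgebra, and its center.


n = 8 + 0 = 8
Total dim = 2^8 = 256
Even subalgebra dim = 2^7 = 128
n is even, so center dim = 1
Sum = 256 + 128 + 1 = 385


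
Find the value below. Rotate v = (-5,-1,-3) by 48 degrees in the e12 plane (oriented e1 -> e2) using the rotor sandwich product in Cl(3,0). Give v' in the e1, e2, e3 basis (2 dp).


Rotor R = cos(24deg) - sin(24deg)*e12
Rotation angle theta = 2 * 24 = 48 degrees in the e12 plane (e1 -> e2).
The component perpendicular to the plane (e3) is invariant: v'_3 = v3 = -3.00
cos(48deg) = 0.6691, sin(48deg) = 0.7431
v'_1 = v1*cos(theta) - v2*sin(theta) = -5*0.6691 - (-1)*0.7431 = -2.60
v'_2 = v1*sin(theta) + v2*cos(theta) = -5*0.7431 + (-1)*0.6691 = -4.38
v' = -2.60*e1 - 4.38*e2 - 3.00*e3


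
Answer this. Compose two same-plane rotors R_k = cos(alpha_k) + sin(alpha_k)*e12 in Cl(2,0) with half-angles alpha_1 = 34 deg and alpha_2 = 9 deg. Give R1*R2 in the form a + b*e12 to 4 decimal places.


Same-plane rotors commute and their half-angles add:
R1*R2 = cos(a1 + a2) + sin(a1 + a2)*e12.
a1 + a2 = 34 + 9 = 43 deg
cos(43 deg) = 0.7314
sin(43 deg) = 0.6820
R1*R2 = 0.7314 + 0.6820*e12


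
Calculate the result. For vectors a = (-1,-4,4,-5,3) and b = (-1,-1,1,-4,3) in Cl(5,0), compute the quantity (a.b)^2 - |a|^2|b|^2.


a . b = (-1)*(-1) + (-4)*(-1) + 4*1 + (-5)*(-4) + 3*3
= 1 + 4 + 4 + 20 + 9 = 38
|a|^2 = (-1)^2 + (-4)^2 + 4^2 + (-5)^2 + 3^2 = 67
|b|^2 = (-1)^2 + (-1)^2 + 1^2 + (-4)^2 + 3^2 = 28
(a.b)^2 = 38^2 = 1444
|a|^2 * |b|^2 = 67 * 28 = 1876
Result = 1444 - 1876 = -432


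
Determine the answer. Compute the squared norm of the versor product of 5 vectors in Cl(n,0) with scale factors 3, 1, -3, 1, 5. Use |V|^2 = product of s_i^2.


Each vector v_i has |v_i|^2 = s_i^2
Squared scales: 3^2 = 9, 1^2 = 1, (-3)^2 = 9, 1^2 = 1, 5^2 = 25
|V|^2 = 9 * 1 * 9 * 1 * 25
= 2025


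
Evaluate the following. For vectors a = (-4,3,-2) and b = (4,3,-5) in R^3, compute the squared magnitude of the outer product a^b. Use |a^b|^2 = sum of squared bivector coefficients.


a wedge b = (a1*b2 - a2*b1)*e12 + (a1*b3 - a3*b1)*e13 + (a2*b3 - a3*b2)*e23
e12 coeff: (-4)*3 - 3*4 = -12 - 12 = -24
e13 coeff: (-4)*(-5) - (-2)*4 = 20 - (-8) = 28
e23 coeff: 3*(-5) - (-2)*3 = -15 - (-6) = -9
|a wedge b|^2 = (-24)^2 + 28^2 + (-9)^2
= 576 + 784 + 81
= 1441


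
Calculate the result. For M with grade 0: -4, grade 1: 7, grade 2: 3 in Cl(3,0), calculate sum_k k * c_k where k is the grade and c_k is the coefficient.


Grade-weighted sum = sum of grade_k * coefficient_k
0*(-4) = 0
1*7 = 7
2*3 = 6
Total = 0 + 7 + 6 = 13


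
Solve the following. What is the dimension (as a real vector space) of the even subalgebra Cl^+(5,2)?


Even subalgebra dimension = 2^(n-1)
n = 5 + 2 = 7
2^(7 - 1) = 2^6 = 64
Verification: sum of C(7,k) for even k = 1 + 21 + 35 + 7 = 64
Result = 64


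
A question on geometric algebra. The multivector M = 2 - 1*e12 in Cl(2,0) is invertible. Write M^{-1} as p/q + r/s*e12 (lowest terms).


M = 2 - 1*e12, where e12^2 = -1.
Since M commutes with its reverse ~M = a - b*e12, M * ~M = a^2 - b^2*e12^2 = a^2 + b^2.
So M^{-1} = ~M / (a^2 + b^2) = (a - b*e12)/(a^2 + b^2).
a^2 + b^2 = 4 + 1 = 5
Scalar part = 2/5 = 2/5
Bivector coeff = 1/5 = 1/5
M^{-1} = 2/5 + 1/5*e12


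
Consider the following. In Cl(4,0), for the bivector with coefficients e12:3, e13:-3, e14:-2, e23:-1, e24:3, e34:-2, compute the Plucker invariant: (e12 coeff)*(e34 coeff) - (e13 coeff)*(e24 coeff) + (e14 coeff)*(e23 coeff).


Plucker relation: af - be + cd
a*f = 3*(-2) = -6
b*e = (-3)*3 = -9
c*d = (-2)*(-1) = 2
af - be + cd = -6 - (-9) + 2
= 5


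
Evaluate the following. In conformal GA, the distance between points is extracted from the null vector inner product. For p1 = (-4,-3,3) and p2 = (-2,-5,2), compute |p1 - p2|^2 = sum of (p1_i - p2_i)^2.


p1 - p2 = (-2, 2, 1)
|p1 - p2|^2 = (-2)^2 + 2^2 + 1^2
= 4 + 4 + 1
= 9


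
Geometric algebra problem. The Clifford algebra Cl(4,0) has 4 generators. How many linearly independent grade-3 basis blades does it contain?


Number of grade-k basis blades in Cl(p,q) with n = p + q is C(n, k).
n = 4 + 0 = 4
C(4, 3) = 4! / (3! * 1!)
= 24 / (6 * 1)
= 4


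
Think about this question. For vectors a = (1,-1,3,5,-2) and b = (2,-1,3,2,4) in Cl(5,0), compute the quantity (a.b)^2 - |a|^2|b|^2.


a . b = 1*2 + (-1)*(-1) + 3*3 + 5*2 + (-2)*4
= 2 + 1 + 9 + 10 + (-8) = 14
|a|^2 = 1^2 + (-1)^2 + 3^2 + 5^2 + (-2)^2 = 40
|b|^2 = 2^2 + (-1)^2 + 3^2 + 2^2 + 4^2 = 34
(a.b)^2 = 14^2 = 196
|a|^2 * |b|^2 = 40 * 34 = 1360
Result = 196 - 1360 = -1164


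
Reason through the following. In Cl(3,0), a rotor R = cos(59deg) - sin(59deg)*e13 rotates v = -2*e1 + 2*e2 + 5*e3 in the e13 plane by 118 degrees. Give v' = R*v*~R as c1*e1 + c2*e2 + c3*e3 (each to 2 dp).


Rotor R = cos(59deg) - sin(59deg)*e13
Rotation angle theta = 2 * 59 = 118 degrees in the e13 plane (e1 -> e3).
The component perpendicular to the plane (e2) is invariant: v'_2 = v2 = 2.00
cos(118deg) = -0.4695, sin(118deg) = 0.8829
v'_1 = v1*cos(theta) - v3*sin(theta) = -2*(-0.4695) - 5*0.8829 = -3.48
v'_3 = v1*sin(theta) + v3*cos(theta) = -2*0.8829 + 5*(-0.4695) = -4.11
v' = -3.48*e1 + 2.00*e2 - 4.11*e3


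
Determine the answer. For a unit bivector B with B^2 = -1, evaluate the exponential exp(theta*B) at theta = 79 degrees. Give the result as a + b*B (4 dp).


For a unit bivector B with B^2 = -1, the exponential series gives
e^(theta*B) = cos(theta) + sin(theta)*B (the GA analogue of Euler's formula).
theta = 79 degrees = 1.37881 rad
cos(79 deg) = 0.1908
sin(79 deg) = 0.9816
exp(theta*B) = 0.1908 + 0.9816*B


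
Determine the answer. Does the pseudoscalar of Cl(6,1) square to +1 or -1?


The pseudoscalar I = e1...e_n (product of all n generators) of Cl(p,q) satisfies I^2 = (-1)^(q + n(n-1)/2).
p = 6, q = 1, n = p + q = 7
n(n-1)/2 = 7 * 6 / 2 = 21
Exponent = q + n(n-1)/2 = 1 + 21 = 22
I^2 = (-1)^22 = +1


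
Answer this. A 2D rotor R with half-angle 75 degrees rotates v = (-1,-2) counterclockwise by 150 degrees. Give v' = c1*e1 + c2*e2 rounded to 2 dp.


Rotor R = cos(75deg) - sin(75deg)*e12
Rotation angle theta = 2 * 75 = 150 degrees
v' = R*v*~R rotates v by theta.
cos(150deg) = -0.8660, sin(150deg) = 0.5000
v'_1 = -1*cos(150deg) - (-2)*sin(150deg)
= -1*(-0.8660) - (-2)*0.5000
= 1.87
v'_2 = -1*sin(150deg) + (-2)*cos(150deg)
= -1*0.5000 + (-2)*(-0.8660)
= 1.23
v' = 1.87*e1 + 1.23*e2


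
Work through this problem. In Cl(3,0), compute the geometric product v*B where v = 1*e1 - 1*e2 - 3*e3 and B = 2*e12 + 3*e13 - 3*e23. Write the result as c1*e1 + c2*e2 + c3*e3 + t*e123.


vB has grade-1 (vector) and grade-3 (trivector) parts: vB = (v _| B) + (v ^ B).
Vector part <vB>_1:
  e1: -v2*b12 - v3*b13 = -(-1)*(2) - (-3)*(3) = 11
  e2: v1*b12 - v3*b23 = (1)*(2) - (-3)*(-3) = -7
  e3: v1*b13 + v2*b23 = (1)*(3) + (-1)*(-3) = 6
Trivector part <vB>_3:
  e123: v1*b23 - v2*b13 + v3*b12 = (1)*(-3) - (-1)*(3) + (-3)*(2) = -6
vB = 11*e1 - 7*e2 + 6*e3 - 6*e123


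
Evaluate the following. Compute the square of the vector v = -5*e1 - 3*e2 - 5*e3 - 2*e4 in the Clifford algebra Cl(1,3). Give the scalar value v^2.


v^2 = sum of c_i^2 * e_i^2
Positive signature terms (e_i^2 = +1): (-5)^2 = 25
Negative signature terms (e_j^2 = -1): (-3)^2 + (-5)^2 + (-2)^2 = 38
v^2 = 25 - 38 = -13


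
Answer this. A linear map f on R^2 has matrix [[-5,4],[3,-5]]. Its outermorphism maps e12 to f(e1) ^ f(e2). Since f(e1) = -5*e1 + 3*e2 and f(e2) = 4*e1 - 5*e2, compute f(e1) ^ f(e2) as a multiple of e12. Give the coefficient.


The outermorphism of a linear map f sends e1^e2 to f(e1)^f(e2).
f(e1) = -5*e1 + 3*e2
f(e2) = 4*e1 - 5*e2
f(e1) ^ f(e2) = (-5*e1 + 3*e2) ^ (4*e1 - 5*e2)
= (-5)*(-5)*e12 + 3*4*e21
= (25 - 12)*e12
= 13*e12
Coefficient = 13


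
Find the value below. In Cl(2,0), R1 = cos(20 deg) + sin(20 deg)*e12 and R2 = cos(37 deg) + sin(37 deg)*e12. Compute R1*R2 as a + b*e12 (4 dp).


Same-plane rotors commute and their half-angles add:
R1*R2 = cos(a1 + a2) + sin(a1 + a2)*e12.
a1 + a2 = 20 + 37 = 57 deg
cos(57 deg) = 0.5446
sin(57 deg) = 0.8387
R1*R2 = 0.5446 + 0.8387*e12


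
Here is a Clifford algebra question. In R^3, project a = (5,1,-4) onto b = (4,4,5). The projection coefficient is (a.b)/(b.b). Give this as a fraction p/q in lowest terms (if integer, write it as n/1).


Projection coefficient = (a . b) / (b . b)
a . b = 5*4 + 1*4 + (-4)*5
= 20 + 4 + (-20) = 4
b . b = 4^2 + 4^2 + 5^2
= 16 + 16 + 25 = 57
Coefficient = 4/57
In lowest terms: 4/57


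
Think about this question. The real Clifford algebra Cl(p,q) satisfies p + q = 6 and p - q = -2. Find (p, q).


We need p + q = 6 and p - q = -2.
Adding: 2p = 6 + (-2) = 4, so p = 2.
Then q = 6 - 2 = 4.
(p, q) = (2, 4)


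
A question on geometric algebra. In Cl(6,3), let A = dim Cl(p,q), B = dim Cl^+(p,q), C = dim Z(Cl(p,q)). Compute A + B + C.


n = 6 + 3 = 9
Total dim = 2^9 = 512
Even subalgebra dim = 2^8 = 256
n is odd, so center dim = 2
Sum = 512 + 256 + 2 = 770


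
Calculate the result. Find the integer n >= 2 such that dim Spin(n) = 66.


dim Spin(n) = dim so(n) = n(n-1)/2.
Solve n(n-1)/2 = 66, i.e. n^2 - n - 132 = 0.
Discriminant = 1 + 8*66 = 529
n = (1 + sqrt(529))/2 = (1 + 23)/2 = 12


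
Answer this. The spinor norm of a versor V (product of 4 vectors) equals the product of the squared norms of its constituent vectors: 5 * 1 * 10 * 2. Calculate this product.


Spinor norm N(V) = |v1|^2 * |v2|^2 * ... * |v4|^2
= 5 * 1 * 10 * 2
Running product: 5, 5, 50, 100
N(V) = 100


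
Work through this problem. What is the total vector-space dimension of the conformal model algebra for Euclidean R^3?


The conformal model of R^3 uses Cl(4,1): the 3 Euclidean generators plus two extra orthogonal generators e+ (e+^2 = +1) and e- (e-^2 = -1), from which the null vectors e0, einf are built.
Number of generators m = 3 + 2 = 5.
dim Cl(p,q) = 2^m = 2^5 = 32


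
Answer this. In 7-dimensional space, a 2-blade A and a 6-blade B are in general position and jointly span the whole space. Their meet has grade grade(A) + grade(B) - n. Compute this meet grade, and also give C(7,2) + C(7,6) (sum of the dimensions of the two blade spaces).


Meet grade = grade(A) + grade(B) - n
= 2 + 6 - 7 = 1
C(7,2) = 21
C(7,6) = 7
dim_A + dim_B = 21 + 7 = 28


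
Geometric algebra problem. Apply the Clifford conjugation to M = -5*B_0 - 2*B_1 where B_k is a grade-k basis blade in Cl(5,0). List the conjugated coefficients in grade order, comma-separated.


Clifford conjugate sign for grade k: (-1)^(k(k+1)/2)
Grade 0: (-1)^(0*1/2) = (-1)^0 = 1, coeff -5 -> -5
Grade 1: (-1)^(1*2/2) = (-1)^1 = -1, coeff -2 -> 2
Conjugated coefficients: -5, 2


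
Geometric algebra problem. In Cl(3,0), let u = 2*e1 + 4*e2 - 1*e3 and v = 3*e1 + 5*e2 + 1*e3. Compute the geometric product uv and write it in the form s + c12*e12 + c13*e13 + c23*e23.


In Cl(3,0): e_i^2 = 1, e_ie_j = -e_je_i for i != j.
Scalar part = u . v = 2*3 + 4*5 + (-1)*1
= 6 + 20 + (-1) = 25
e12 coeff = 2*5 - 4*3 = 10 - 12 = -2
e13 coeff = 2*1 - (-1)*3 = 2 - (-3) = 5
e23 coeff = 4*1 - (-1)*5 = 4 - (-5) = 9
uv = 25 - 2*e12 + 5*e13 + 9*e23


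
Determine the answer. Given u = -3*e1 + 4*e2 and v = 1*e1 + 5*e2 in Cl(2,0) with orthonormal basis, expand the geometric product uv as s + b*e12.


Expand: (-3*e1 + 4*e2)(1*e1 + 5*e2)
= (-3)*1*e1e1 + (-3)*5*e1e2 + 4*1*e2e1 + 4*5*e2e2
Using e1^2 = e2^2 = 1, e2e1 = -e1e2:
Scalar part s = (-3)*1 + 4*5 = -3 + 20 = 17
Bivector part b = (-3)*5 - 4*1 = -15 - 4 = -19
uv = 17 - 19*e12


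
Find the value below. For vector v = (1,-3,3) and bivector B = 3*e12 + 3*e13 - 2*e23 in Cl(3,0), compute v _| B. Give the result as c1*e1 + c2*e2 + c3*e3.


Left contraction v _| B = <vB>_1 (grade-1 part of the geometric product vB).
Using e1_|e12 = e2, e2_|e12 = -e1, e1_|e13 = e3, e3_|e13 = -e1, e2_|e23 = e3, e3_|e23 = -e2:
e1 coeff: -v2*b12 - v3*b13 = -(-3)*(3) - (3)*(3) = 0
e2 coeff: v1*b12 - v3*b23 = (1)*(3) - (3)*(-2) = 9
e3 coeff: v1*b13 + v2*b23 = (1)*(3) + (-3)*(-2) = 9
v _| B = 0*e1 + 9*e2 + 9*e3


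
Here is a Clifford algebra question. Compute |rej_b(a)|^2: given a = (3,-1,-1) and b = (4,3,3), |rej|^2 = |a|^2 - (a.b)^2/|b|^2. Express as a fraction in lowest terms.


|a|^2 = 3^2 + (-1)^2 + (-1)^2 = 11
|b|^2 = 4^2 + 3^2 + 3^2 = 34
a . b = 3*4 + (-1)*3 + (-1)*3 = 6
(a.b)^2 = 6^2 = 36
|rej|^2 = 11 - 36/34
= (374 - 36)/34
= 338/34
In lowest terms: 169/17


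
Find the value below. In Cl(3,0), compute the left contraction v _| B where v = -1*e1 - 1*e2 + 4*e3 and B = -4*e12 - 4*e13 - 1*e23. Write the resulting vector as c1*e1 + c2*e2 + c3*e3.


Left contraction v _| B = <vB>_1 (grade-1 part of the geometric product vB).
Using e1_|e12 = e2, e2_|e12 = -e1, e1_|e13 = e3, e3_|e13 = -e1, e2_|e23 = e3, e3_|e23 = -e2:
e1 coeff: -v2*b12 - v3*b13 = -(-1)*(-4) - (4)*(-4) = 12
e2 coeff: v1*b12 - v3*b23 = (-1)*(-4) - (4)*(-1) = 8
e3 coeff: v1*b13 + v2*b23 = (-1)*(-4) + (-1)*(-1) = 5
v _| B = 12*e1 + 8*e2 + 5*e3


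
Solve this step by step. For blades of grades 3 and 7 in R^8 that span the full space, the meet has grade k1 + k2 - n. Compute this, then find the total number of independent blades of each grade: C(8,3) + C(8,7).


Meet grade = grade(A) + grade(B) - n
= 3 + 7 - 8 = 2
C(8,3) = 56
C(8,7) = 8
dim_A + dim_B = 56 + 8 = 64


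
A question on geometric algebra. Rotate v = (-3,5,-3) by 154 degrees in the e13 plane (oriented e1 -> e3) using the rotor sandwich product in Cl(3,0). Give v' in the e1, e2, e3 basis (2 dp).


Rotor R = cos(77deg) - sin(77deg)*e13
Rotation angle theta = 2 * 77 = 154 degrees in the e13 plane (e1 -> e3).
The component perpendicular to the plane (e2) is invariant: v'_2 = v2 = 5.00
cos(154deg) = -0.8988, sin(154deg) = 0.4384
v'_1 = v1*cos(theta) - v3*sin(theta) = -3*(-0.8988) - (-3)*0.4384 = 4.01
v'_3 = v1*sin(theta) + v3*cos(theta) = -3*0.4384 + (-3)*(-0.8988) = 1.38
v' = 4.01*e1 + 5.00*e2 + 1.38*e3


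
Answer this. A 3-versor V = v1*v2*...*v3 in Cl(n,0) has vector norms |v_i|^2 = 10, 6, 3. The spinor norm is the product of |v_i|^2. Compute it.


Spinor norm N(V) = |v1|^2 * |v2|^2 * ... * |v3|^2
= 10 * 6 * 3
Running product: 10, 60, 180
N(V) = 180


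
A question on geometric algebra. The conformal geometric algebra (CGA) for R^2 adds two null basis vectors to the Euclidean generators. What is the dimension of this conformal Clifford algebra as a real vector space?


The conformal model of R^2 uses Cl(3,1): the 2 Euclidean generators plus two extra orthogonal generators e+ (e+^2 = +1) and e- (e-^2 = -1), from which the null vectors e0, einf are built.
Number of generators m = 2 + 2 = 4.
dim Cl(p,q) = 2^m = 2^4 = 16


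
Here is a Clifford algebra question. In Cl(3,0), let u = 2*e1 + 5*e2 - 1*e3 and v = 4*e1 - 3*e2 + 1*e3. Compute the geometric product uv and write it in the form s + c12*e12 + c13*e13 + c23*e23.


In Cl(3,0): e_i^2 = 1, e_ie_j = -e_je_i for i != j.
Scalar part = u . v = 2*4 + 5*(-3) + (-1)*1
= 8 + (-15) + (-1) = -8
e12 coeff = 2*(-3) - 5*4 = -6 - 20 = -26
e13 coeff = 2*1 - (-1)*4 = 2 - (-4) = 6
e23 coeff = 5*1 - (-1)*(-3) = 5 - 3 = 2
uv = -8 - 26*e12 + 6*e13 + 2*e23


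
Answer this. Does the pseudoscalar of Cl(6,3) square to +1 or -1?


The pseudoscalar I = e1...e_n (product of all n generators) of Cl(p,q) satisfies I^2 = (-1)^(q + n(n-1)/2).
p = 6, q = 3, n = p + q = 9
n(n-1)/2 = 9 * 8 / 2 = 36
Exponent = q + n(n-1)/2 = 3 + 36 = 39
I^2 = (-1)^39 = -1


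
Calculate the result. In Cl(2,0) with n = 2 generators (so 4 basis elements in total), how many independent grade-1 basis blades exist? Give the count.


Number of grade-k basis blades in Cl(p,q) with n = p + q is C(n, k).
n = 2 + 0 = 2
C(2, 1) = 2! / (1! * 1!)
= 2 / (1 * 1)
= 2


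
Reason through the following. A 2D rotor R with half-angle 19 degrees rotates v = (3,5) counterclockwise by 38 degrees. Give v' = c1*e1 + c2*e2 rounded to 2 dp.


Rotor R = cos(19deg) - sin(19deg)*e12
Rotation angle theta = 2 * 19 = 38 degrees
v' = R*v*~R rotates v by theta.
cos(38deg) = 0.7880, sin(38deg) = 0.6157
v'_1 = 3*cos(38deg) - 5*sin(38deg)
= 3*0.7880 - 5*0.6157
= -0.71
v'_2 = 3*sin(38deg) + 5*cos(38deg)
= 3*0.6157 + 5*0.7880
= 5.79
v' = -0.71*e1 + 5.79*e2


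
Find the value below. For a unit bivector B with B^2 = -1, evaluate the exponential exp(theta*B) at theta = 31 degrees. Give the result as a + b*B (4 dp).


For a unit bivector B with B^2 = -1, the exponential series gives
e^(theta*B) = cos(theta) + sin(theta)*B (the GA analogue of Euler's formula).
theta = 31 degrees = 0.541052 rad
cos(31 deg) = 0.8572
sin(31 deg) = 0.5150
exp(theta*B) = 0.8572 + 0.5150*B


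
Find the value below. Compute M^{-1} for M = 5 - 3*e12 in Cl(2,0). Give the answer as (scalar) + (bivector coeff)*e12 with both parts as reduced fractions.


M = 5 - 3*e12, where e12^2 = -1.
Since M commutes with its reverse ~M = a - b*e12, M * ~M = a^2 - b^2*e12^2 = a^2 + b^2.
So M^{-1} = ~M / (a^2 + b^2) = (a - b*e12)/(a^2 + b^2).
a^2 + b^2 = 25 + 9 = 34
Scalar part = 5/34 = 5/34
Bivector coeff = 3/34 = 3/34
M^{-1} = 5/34 + 3/34*e12


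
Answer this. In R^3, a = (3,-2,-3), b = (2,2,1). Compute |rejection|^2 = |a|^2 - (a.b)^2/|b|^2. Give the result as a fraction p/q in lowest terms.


|a|^2 = 3^2 + (-2)^2 + (-3)^2 = 22
|b|^2 = 2^2 + 2^2 + 1^2 = 9
a . b = 3*2 + (-2)*2 + (-3)*1 = -1
(a.b)^2 = (-1)^2 = 1
|rej|^2 = 22 - 1/9
= (198 - 1)/9
= 197/9
In lowest terms: 197/9


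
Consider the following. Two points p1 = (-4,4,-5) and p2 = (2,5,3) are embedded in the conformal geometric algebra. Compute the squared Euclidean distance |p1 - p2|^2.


p1 - p2 = (-6, -1, -8)
|p1 - p2|^2 = (-6)^2 + (-1)^2 + (-8)^2
= 36 + 1 + 64
= 101


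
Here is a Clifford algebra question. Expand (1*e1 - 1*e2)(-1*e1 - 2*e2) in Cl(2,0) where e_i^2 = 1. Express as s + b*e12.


Expand: (1*e1 - 1*e2)(-1*e1 - 2*e2)
= 1*(-1)*e1e1 + 1*(-2)*e1e2 + (-1)*(-1)*e2e1 + (-1)*(-2)*e2e2
Using e1^2 = e2^2 = 1, e2e1 = -e1e2:
Scalar part s = 1*(-1) + (-1)*(-2) = -1 + 2 = 1
Bivector part b = 1*(-2) - (-1)*(-1) = -2 - 1 = -3
uv = 1 - 3*e12


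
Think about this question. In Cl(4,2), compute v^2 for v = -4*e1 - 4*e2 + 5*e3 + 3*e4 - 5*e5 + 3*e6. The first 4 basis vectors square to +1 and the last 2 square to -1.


v^2 = sum of c_i^2 * e_i^2
Positive signature terms (e_i^2 = +1): (-4)^2 + (-4)^2 + 5^2 + 3^2 = 66
Negative signature terms (e_j^2 = -1): (-5)^2 + 3^2 = 34
v^2 = 66 - 34 = 32


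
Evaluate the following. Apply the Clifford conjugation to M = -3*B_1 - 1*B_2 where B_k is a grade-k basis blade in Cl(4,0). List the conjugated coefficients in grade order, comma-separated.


Clifford conjugate sign for grade k: (-1)^(k(k+1)/2)
Grade 1: (-1)^(1*2/2) = (-1)^1 = -1, coeff -3 -> 3
Grade 2: (-1)^(2*3/2) = (-1)^3 = -1, coeff -1 -> 1
Conjugated coefficients: 3, 1


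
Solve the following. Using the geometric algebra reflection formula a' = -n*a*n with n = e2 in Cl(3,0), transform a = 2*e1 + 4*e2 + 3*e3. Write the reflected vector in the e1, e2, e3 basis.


Reflection formula: a' = -n*a*n, with n = e2 (unit vector, n^2 = 1).
For reflection through hyperplane perp to e2:
The component along e2 flips sign, others stay.
a = (2, 4, 3)
a' = (2, -4, 3)
a' = 2*e1 - 4*e2 + 3*e3


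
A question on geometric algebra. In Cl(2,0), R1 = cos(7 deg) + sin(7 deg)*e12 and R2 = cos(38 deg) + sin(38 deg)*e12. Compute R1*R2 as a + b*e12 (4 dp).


Same-plane rotors commute and their half-angles add:
R1*R2 = cos(a1 + a2) + sin(a1 + a2)*e12.
a1 + a2 = 7 + 38 = 45 deg
cos(45 deg) = 0.7071
sin(45 deg) = 0.7071
R1*R2 = 0.7071 + 0.7071*e12


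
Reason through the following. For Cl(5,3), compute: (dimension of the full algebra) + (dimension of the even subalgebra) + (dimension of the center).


n = 5 + 3 = 8
Total dim = 2^8 = 256
Even subalgebra dim = 2^7 = 128
n is even, so center dim = 1
Sum = 256 + 128 + 1 = 385


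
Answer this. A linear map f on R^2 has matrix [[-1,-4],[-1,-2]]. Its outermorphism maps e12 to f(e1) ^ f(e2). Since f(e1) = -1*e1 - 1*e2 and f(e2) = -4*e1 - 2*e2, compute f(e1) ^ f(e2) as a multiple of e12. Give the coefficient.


The outermorphism of a linear map f sends e1^e2 to f(e1)^f(e2).
f(e1) = -1*e1 - 1*e2
f(e2) = -4*e1 - 2*e2
f(e1) ^ f(e2) = (-1*e1 - 1*e2) ^ (-4*e1 - 2*e2)
= (-1)*(-2)*e12 + (-1)*(-4)*e21
= (2 - 4)*e12
= -2*e12
Coefficient = -2


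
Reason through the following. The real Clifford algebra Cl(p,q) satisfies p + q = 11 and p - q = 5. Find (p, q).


We need p + q = 11 and p - q = 5.
Adding: 2p = 11 + 5 = 16, so p = 8.
Then q = 11 - 8 = 3.
(p, q) = (8, 3)


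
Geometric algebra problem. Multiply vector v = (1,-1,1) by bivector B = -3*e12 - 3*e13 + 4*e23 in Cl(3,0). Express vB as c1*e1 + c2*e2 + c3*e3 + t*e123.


vB has grade-1 (vector) and grade-3 (trivector) parts: vB = (v _| B) + (v ^ B).
Vector part <vB>_1:
  e1: -v2*b12 - v3*b13 = -(-1)*(-3) - (1)*(-3) = 0
  e2: v1*b12 - v3*b23 = (1)*(-3) - (1)*(4) = -7
  e3: v1*b13 + v2*b23 = (1)*(-3) + (-1)*(4) = -7
Trivector part <vB>_3:
  e123: v1*b23 - v2*b13 + v3*b12 = (1)*(4) - (-1)*(-3) + (1)*(-3) = -2
vB = 0*e1 - 7*e2 - 7*e3 - 2*e123


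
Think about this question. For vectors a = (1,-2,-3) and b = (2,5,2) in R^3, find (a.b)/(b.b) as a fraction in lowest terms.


Projection coefficient = (a . b) / (b . b)
a . b = 1*2 + (-2)*5 + (-3)*2
= 2 + (-10) + (-6) = -14
b . b = 2^2 + 5^2 + 2^2
= 4 + 25 + 4 = 33
Coefficient = -14/33
In lowest terms: -14/33


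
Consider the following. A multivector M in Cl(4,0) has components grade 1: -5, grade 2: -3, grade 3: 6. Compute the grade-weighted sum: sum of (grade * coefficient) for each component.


Grade-weighted sum = sum of grade_k * coefficient_k
1*(-5) = -5
2*(-3) = -6
3*6 = 18
Total = -5 + (-6) + 18 = 7


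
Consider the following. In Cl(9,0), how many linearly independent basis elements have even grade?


Even subalgebra dimension = 2^(n-1)
n = 9 + 0 = 9
2^(9 - 1) = 2^8 = 256
Verification: sum of C(9,k) for even k = 1 + 36 + 126 + 84 + 9 = 256
Result = 256


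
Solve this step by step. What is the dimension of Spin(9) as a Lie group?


Spin(n) double-covers SO(n); both have Lie algebra so(n) of dimension n(n-1)/2.
n = 9
n(n-1) = 9 * 8 = 72
dim Spin(9) = 72/2 = 36


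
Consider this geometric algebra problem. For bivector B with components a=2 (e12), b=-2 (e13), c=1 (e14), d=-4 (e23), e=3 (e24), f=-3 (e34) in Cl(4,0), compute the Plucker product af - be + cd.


Plucker relation: af - be + cd
a*f = 2*(-3) = -6
b*e = (-2)*3 = -6
c*d = 1*(-4) = -4
af - be + cd = -6 - (-6) + (-4)
= -4


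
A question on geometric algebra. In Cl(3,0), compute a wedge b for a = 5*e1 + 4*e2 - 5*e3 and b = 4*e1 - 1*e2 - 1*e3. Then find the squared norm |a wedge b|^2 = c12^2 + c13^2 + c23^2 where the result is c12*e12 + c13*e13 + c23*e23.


a wedge b = (a1*b2 - a2*b1)*e12 + (a1*b3 - a3*b1)*e13 + (a2*b3 - a3*b2)*e23
e12 coeff: 5*(-1) - 4*4 = -5 - 16 = -21
e13 coeff: 5*(-1) - (-5)*4 = -5 - (-20) = 15
e23 coeff: 4*(-1) - (-5)*(-1) = -4 - 5 = -9
|a wedge b|^2 = (-21)^2 + 15^2 + (-9)^2
= 441 + 225 + 81
= 747


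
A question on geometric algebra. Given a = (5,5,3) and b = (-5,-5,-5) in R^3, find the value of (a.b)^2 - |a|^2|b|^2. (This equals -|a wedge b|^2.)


a . b = 5*(-5) + 5*(-5) + 3*(-5)
= -25 + (-25) + (-15) = -65
|a|^2 = 5^2 + 5^2 + 3^2 = 59
|b|^2 = (-5)^2 + (-5)^2 + (-5)^2 = 75
(a.b)^2 = (-65)^2 = 4225
|a|^2 * |b|^2 = 59 * 75 = 4425
Result = 4225 - 4425 = -200


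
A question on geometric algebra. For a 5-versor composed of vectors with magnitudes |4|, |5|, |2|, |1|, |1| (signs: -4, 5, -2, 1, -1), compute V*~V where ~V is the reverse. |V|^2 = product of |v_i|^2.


Each vector v_i has |v_i|^2 = s_i^2
Squared scales: (-4)^2 = 16, 5^2 = 25, (-2)^2 = 4, 1^2 = 1, (-1)^2 = 1
|V|^2 = 16 * 25 * 4 * 1 * 1
= 1600


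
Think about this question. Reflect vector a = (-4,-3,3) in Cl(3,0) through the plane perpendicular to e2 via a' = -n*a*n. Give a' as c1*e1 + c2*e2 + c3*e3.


Reflection formula: a' = -n*a*n, with n = e2 (unit vector, n^2 = 1).
For reflection through hyperplane perp to e2:
The component along e2 flips sign, others stay.
a = (-4, -3, 3)
a' = (-4, 3, 3)
a' = -4*e1 + 3*e2 + 3*e3


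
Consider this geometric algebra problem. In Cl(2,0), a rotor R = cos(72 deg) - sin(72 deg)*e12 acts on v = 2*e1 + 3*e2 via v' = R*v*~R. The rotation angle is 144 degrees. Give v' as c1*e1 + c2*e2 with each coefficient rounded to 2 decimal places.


Rotor R = cos(72deg) - sin(72deg)*e12
Rotation angle theta = 2 * 72 = 144 degrees
v' = R*v*~R rotates v by theta.
cos(144deg) = -0.8090, sin(144deg) = 0.5878
v'_1 = 2*cos(144deg) - 3*sin(144deg)
= 2*(-0.8090) - 3*0.5878
= -3.38
v'_2 = 2*sin(144deg) + 3*cos(144deg)
= 2*0.5878 + 3*(-0.8090)
= -1.25
v' = -3.38*e1 - 1.25*e2


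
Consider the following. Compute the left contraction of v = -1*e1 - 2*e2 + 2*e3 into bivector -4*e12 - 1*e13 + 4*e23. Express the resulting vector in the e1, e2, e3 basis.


Left contraction v _| B = <vB>_1 (grade-1 part of the geometric product vB).
Using e1_|e12 = e2, e2_|e12 = -e1, e1_|e13 = e3, e3_|e13 = -e1, e2_|e23 = e3, e3_|e23 = -e2:
e1 coeff: -v2*b12 - v3*b13 = -(-2)*(-4) - (2)*(-1) = -6
e2 coeff: v1*b12 - v3*b23 = (-1)*(-4) - (2)*(4) = -4
e3 coeff: v1*b13 + v2*b23 = (-1)*(-1) + (-2)*(4) = -7
v _| B = -6*e1 - 4*e2 - 7*e3


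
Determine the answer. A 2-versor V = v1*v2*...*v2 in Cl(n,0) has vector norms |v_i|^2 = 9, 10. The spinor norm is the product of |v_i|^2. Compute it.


Spinor norm N(V) = |v1|^2 * |v2|^2 * ... * |v2|^2
= 9 * 10
Running product: 9, 90
N(V) = 90


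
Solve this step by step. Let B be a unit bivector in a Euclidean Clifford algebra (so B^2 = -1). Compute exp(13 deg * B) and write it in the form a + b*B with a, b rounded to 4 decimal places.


For a unit bivector B with B^2 = -1, the exponential series gives
e^(theta*B) = cos(theta) + sin(theta)*B (the GA analogue of Euler's formula).
theta = 13 degrees = 0.226893 rad
cos(13 deg) = 0.9744
sin(13 deg) = 0.2250
exp(theta*B) = 0.9744 + 0.2250*B


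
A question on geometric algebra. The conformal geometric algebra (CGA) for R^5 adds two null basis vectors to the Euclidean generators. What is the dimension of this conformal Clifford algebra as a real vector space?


The conformal model of R^5 uses Cl(6,1): the 5 Euclidean generators plus two extra orthogonal generators e+ (e+^2 = +1) and e- (e-^2 = -1), from which the null vectors e0, einf are built.
Number of generators m = 5 + 2 = 7.
dim Cl(p,q) = 2^m = 2^7 = 128


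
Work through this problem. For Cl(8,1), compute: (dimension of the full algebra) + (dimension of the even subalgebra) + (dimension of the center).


n = 8 + 1 = 9
Total dim = 2^9 = 512
Even subalgebra dim = 2^8 = 256
n is odd, so center dim = 2
Sum = 512 + 256 + 2 = 770


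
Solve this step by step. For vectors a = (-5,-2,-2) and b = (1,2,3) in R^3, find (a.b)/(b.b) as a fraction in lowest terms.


Projection coefficient = (a . b) / (b . b)
a . b = (-5)*1 + (-2)*2 + (-2)*3
= -5 + (-4) + (-6) = -15
b . b = 1^2 + 2^2 + 3^2
= 1 + 4 + 9 = 14
Coefficient = -15/14
In lowest terms: -15/14


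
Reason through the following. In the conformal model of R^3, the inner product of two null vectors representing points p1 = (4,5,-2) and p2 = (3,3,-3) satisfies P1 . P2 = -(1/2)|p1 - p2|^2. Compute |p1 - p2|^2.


p1 - p2 = (1, 2, 1)
|p1 - p2|^2 = 1^2 + 2^2 + 1^2
= 1 + 4 + 1
= 6


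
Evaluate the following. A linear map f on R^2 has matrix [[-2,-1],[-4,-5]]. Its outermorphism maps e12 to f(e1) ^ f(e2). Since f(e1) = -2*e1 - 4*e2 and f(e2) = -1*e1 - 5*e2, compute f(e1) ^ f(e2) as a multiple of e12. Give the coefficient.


The outermorphism of a linear map f sends e1^e2 to f(e1)^f(e2).
f(e1) = -2*e1 - 4*e2
f(e2) = -1*e1 - 5*e2
f(e1) ^ f(e2) = (-2*e1 - 4*e2) ^ (-1*e1 - 5*e2)
= (-2)*(-5)*e12 + (-4)*(-1)*e21
= (10 - 4)*e12
= 6*e12
Coefficient = 6


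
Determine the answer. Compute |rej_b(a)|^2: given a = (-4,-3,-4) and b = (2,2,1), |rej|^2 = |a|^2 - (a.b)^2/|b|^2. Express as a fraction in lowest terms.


|a|^2 = (-4)^2 + (-3)^2 + (-4)^2 = 41
|b|^2 = 2^2 + 2^2 + 1^2 = 9
a . b = (-4)*2 + (-3)*2 + (-4)*1 = -18
(a.b)^2 = (-18)^2 = 324
|rej|^2 = 41 - 324/9
= (369 - 324)/9
= 45/9
In lowest terms: 5/1


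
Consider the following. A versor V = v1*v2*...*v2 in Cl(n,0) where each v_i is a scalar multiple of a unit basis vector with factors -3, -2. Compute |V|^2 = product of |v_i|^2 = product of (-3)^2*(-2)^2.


Each vector v_i has |v_i|^2 = s_i^2
Squared scales: (-3)^2 = 9, (-2)^2 = 4
|V|^2 = 9 * 4
= 36


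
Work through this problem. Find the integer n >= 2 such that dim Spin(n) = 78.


dim Spin(n) = dim so(n) = n(n-1)/2.
Solve n(n-1)/2 = 78, i.e. n^2 - n - 156 = 0.
Discriminant = 1 + 8*78 = 625
n = (1 + sqrt(625))/2 = (1 + 25)/2 = 13


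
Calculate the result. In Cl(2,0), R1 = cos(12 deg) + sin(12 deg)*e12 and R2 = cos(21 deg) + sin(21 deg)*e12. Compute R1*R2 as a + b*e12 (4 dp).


Same-plane rotors commute and their half-angles add:
R1*R2 = cos(a1 + a2) + sin(a1 + a2)*e12.
a1 + a2 = 12 + 21 = 33 deg
cos(33 deg) = 0.8387
sin(33 deg) = 0.5446
R1*R2 = 0.8387 + 0.5446*e12


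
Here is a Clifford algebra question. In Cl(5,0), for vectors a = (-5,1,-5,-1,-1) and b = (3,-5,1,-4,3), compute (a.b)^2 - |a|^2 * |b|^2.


a . b = (-5)*3 + 1*(-5) + (-5)*1 + (-1)*(-4) + (-1)*3
= -15 + (-5) + (-5) + 4 + (-3) = -24
|a|^2 = (-5)^2 + 1^2 + (-5)^2 + (-1)^2 + (-1)^2 = 53
|b|^2 = 3^2 + (-5)^2 + 1^2 + (-4)^2 + 3^2 = 60
(a.b)^2 = (-24)^2 = 576
|a|^2 * |b|^2 = 53 * 60 = 3180
Result = 576 - 3180 = -2604


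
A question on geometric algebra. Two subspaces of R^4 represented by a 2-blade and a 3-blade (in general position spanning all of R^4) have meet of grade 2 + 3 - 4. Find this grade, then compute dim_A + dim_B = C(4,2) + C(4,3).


Meet grade = grade(A) + grade(B) - n
= 2 + 3 - 4 = 1
C(4,2) = 6
C(4,3) = 4
dim_A + dim_B = 6 + 4 = 10


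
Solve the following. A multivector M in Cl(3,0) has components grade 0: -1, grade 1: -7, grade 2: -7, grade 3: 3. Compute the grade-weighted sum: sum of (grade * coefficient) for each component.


Grade-weighted sum = sum of grade_k * coefficient_k
0*(-1) = 0
1*(-7) = -7
2*(-7) = -14
3*3 = 9
Total = 0 + (-7) + (-14) + 9 = -12


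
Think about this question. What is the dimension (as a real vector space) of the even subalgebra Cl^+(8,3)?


Even subalgebra dimension = 2^(n-1)
n = 8 + 3 = 11
2^(11 - 1) = 2^10 = 1024
Verification: sum of C(11,k) for even k = 1 + 55 + 330 + 462 + 165 + 11 = 1024
Result = 1024


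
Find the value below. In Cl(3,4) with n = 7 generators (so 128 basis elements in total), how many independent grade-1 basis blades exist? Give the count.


Number of grade-k basis blades in Cl(p,q) with n = p + q is C(n, k).
n = 3 + 4 = 7
C(7, 1) = 7! / (1! * 6!)
= 5040 / (1 * 720)
= 7


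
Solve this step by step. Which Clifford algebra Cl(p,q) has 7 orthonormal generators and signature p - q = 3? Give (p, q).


We need p + q = 7 and p - q = 3.
Adding: 2p = 7 + 3 = 10, so p = 5.
Then q = 7 - 5 = 2.
(p, q) = (5, 2)


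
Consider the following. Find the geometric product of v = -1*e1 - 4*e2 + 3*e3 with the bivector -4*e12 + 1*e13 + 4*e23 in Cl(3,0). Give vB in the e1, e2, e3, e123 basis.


vB has grade-1 (vector) and grade-3 (trivector) parts: vB = (v _| B) + (v ^ B).
Vector part <vB>_1:
  e1: -v2*b12 - v3*b13 = -(-4)*(-4) - (3)*(1) = -19
  e2: v1*b12 - v3*b23 = (-1)*(-4) - (3)*(4) = -8
  e3: v1*b13 + v2*b23 = (-1)*(1) + (-4)*(4) = -17
Trivector part <vB>_3:
  e123: v1*b23 - v2*b13 + v3*b12 = (-1)*(4) - (-4)*(1) + (3)*(-4) = -12
vB = -19*e1 - 8*e2 - 17*e3 - 12*e123


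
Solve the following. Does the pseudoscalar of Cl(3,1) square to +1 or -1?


The pseudoscalar I = e1...e_n (product of all n generators) of Cl(p,q) satisfies I^2 = (-1)^(q + n(n-1)/2).
p = 3, q = 1, n = p + q = 4
n(n-1)/2 = 4 * 3 / 2 = 6
Exponent = q + n(n-1)/2 = 1 + 6 = 7
I^2 = (-1)^7 = -1


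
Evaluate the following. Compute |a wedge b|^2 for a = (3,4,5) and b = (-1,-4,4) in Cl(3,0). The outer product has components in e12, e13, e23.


a wedge b = (a1*b2 - a2*b1)*e12 + (a1*b3 - a3*b1)*e13 + (a2*b3 - a3*b2)*e23
e12 coeff: 3*(-4) - 4*(-1) = -12 - (-4) = -8
e13 coeff: 3*4 - 5*(-1) = 12 - (-5) = 17
e23 coeff: 4*4 - 5*(-4) = 16 - (-20) = 36
|a wedge b|^2 = (-8)^2 + 17^2 + 36^2
= 64 + 289 + 1296
= 1649
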